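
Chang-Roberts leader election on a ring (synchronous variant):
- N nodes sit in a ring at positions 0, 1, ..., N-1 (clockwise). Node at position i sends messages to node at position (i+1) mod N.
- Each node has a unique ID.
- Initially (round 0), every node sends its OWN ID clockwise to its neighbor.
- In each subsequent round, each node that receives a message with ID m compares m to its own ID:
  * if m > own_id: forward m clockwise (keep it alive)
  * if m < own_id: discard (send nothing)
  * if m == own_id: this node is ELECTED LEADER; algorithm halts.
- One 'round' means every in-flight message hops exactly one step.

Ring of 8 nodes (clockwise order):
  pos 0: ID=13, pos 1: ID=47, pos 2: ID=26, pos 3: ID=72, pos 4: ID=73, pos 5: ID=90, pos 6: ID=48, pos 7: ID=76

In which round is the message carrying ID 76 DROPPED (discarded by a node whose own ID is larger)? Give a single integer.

Round 1: pos1(id47) recv 13: drop; pos2(id26) recv 47: fwd; pos3(id72) recv 26: drop; pos4(id73) recv 72: drop; pos5(id90) recv 73: drop; pos6(id48) recv 90: fwd; pos7(id76) recv 48: drop; pos0(id13) recv 76: fwd
Round 2: pos3(id72) recv 47: drop; pos7(id76) recv 90: fwd; pos1(id47) recv 76: fwd
Round 3: pos0(id13) recv 90: fwd; pos2(id26) recv 76: fwd
Round 4: pos1(id47) recv 90: fwd; pos3(id72) recv 76: fwd
Round 5: pos2(id26) recv 90: fwd; pos4(id73) recv 76: fwd
Round 6: pos3(id72) recv 90: fwd; pos5(id90) recv 76: drop
Round 7: pos4(id73) recv 90: fwd
Round 8: pos5(id90) recv 90: ELECTED
Message ID 76 originates at pos 7; dropped at pos 5 in round 6

Answer: 6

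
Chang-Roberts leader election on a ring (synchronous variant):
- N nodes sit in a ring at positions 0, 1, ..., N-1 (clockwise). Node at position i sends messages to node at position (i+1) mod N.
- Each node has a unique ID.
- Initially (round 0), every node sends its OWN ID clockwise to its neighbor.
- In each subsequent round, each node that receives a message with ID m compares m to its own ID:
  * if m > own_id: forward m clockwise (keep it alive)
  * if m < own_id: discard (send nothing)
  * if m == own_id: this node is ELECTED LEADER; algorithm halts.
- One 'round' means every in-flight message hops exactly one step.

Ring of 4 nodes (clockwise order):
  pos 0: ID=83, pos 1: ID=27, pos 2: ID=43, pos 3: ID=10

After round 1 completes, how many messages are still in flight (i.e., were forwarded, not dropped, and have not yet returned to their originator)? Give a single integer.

Round 1: pos1(id27) recv 83: fwd; pos2(id43) recv 27: drop; pos3(id10) recv 43: fwd; pos0(id83) recv 10: drop
After round 1: 2 messages still in flight

Answer: 2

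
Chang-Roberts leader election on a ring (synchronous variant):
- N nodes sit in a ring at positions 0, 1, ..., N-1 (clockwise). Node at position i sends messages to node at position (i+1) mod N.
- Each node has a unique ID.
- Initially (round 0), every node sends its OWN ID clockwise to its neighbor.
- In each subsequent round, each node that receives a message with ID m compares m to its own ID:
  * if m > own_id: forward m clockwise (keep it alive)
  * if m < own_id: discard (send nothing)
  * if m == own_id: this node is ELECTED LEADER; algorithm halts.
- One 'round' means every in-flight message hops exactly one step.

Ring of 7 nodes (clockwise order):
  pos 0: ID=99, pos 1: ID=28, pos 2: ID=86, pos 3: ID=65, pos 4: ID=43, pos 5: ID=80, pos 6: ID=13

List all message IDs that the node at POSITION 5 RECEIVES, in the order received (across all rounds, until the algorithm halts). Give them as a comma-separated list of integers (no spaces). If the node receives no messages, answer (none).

Round 1: pos1(id28) recv 99: fwd; pos2(id86) recv 28: drop; pos3(id65) recv 86: fwd; pos4(id43) recv 65: fwd; pos5(id80) recv 43: drop; pos6(id13) recv 80: fwd; pos0(id99) recv 13: drop
Round 2: pos2(id86) recv 99: fwd; pos4(id43) recv 86: fwd; pos5(id80) recv 65: drop; pos0(id99) recv 80: drop
Round 3: pos3(id65) recv 99: fwd; pos5(id80) recv 86: fwd
Round 4: pos4(id43) recv 99: fwd; pos6(id13) recv 86: fwd
Round 5: pos5(id80) recv 99: fwd; pos0(id99) recv 86: drop
Round 6: pos6(id13) recv 99: fwd
Round 7: pos0(id99) recv 99: ELECTED

Answer: 43,65,86,99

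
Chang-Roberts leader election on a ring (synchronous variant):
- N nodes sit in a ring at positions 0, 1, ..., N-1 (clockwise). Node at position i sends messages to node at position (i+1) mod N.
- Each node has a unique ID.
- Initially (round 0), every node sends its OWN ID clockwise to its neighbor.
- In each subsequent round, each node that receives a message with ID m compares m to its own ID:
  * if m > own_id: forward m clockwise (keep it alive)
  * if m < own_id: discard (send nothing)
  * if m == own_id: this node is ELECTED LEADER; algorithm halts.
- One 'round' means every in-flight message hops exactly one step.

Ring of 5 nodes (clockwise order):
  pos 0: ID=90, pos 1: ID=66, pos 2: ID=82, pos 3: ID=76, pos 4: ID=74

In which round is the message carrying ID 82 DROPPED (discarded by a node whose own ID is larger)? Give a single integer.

Round 1: pos1(id66) recv 90: fwd; pos2(id82) recv 66: drop; pos3(id76) recv 82: fwd; pos4(id74) recv 76: fwd; pos0(id90) recv 74: drop
Round 2: pos2(id82) recv 90: fwd; pos4(id74) recv 82: fwd; pos0(id90) recv 76: drop
Round 3: pos3(id76) recv 90: fwd; pos0(id90) recv 82: drop
Round 4: pos4(id74) recv 90: fwd
Round 5: pos0(id90) recv 90: ELECTED
Message ID 82 originates at pos 2; dropped at pos 0 in round 3

Answer: 3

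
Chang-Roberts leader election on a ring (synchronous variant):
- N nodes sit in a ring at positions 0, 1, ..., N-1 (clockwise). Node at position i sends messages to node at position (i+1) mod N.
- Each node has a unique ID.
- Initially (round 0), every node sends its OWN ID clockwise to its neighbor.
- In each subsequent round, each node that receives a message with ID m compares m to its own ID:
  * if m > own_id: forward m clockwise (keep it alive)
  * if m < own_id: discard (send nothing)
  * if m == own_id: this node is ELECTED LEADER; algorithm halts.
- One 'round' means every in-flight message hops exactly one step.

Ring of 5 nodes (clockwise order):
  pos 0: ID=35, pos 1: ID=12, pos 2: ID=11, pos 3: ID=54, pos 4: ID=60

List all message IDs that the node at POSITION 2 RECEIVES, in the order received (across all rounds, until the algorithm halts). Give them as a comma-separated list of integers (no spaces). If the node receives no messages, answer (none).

Round 1: pos1(id12) recv 35: fwd; pos2(id11) recv 12: fwd; pos3(id54) recv 11: drop; pos4(id60) recv 54: drop; pos0(id35) recv 60: fwd
Round 2: pos2(id11) recv 35: fwd; pos3(id54) recv 12: drop; pos1(id12) recv 60: fwd
Round 3: pos3(id54) recv 35: drop; pos2(id11) recv 60: fwd
Round 4: pos3(id54) recv 60: fwd
Round 5: pos4(id60) recv 60: ELECTED

Answer: 12,35,60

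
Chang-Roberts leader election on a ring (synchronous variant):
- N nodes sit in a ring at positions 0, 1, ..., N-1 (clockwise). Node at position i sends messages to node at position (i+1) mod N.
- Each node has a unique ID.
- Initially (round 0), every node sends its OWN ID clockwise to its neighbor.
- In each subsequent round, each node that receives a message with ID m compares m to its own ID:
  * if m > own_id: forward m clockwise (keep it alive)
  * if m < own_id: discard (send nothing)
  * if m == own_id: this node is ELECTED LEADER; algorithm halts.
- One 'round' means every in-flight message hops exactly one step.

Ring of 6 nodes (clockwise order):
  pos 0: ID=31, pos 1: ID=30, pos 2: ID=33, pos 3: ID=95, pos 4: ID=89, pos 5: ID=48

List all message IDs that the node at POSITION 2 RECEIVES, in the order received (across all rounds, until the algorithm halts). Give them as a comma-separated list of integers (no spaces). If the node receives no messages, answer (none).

Answer: 30,31,48,89,95

Derivation:
Round 1: pos1(id30) recv 31: fwd; pos2(id33) recv 30: drop; pos3(id95) recv 33: drop; pos4(id89) recv 95: fwd; pos5(id48) recv 89: fwd; pos0(id31) recv 48: fwd
Round 2: pos2(id33) recv 31: drop; pos5(id48) recv 95: fwd; pos0(id31) recv 89: fwd; pos1(id30) recv 48: fwd
Round 3: pos0(id31) recv 95: fwd; pos1(id30) recv 89: fwd; pos2(id33) recv 48: fwd
Round 4: pos1(id30) recv 95: fwd; pos2(id33) recv 89: fwd; pos3(id95) recv 48: drop
Round 5: pos2(id33) recv 95: fwd; pos3(id95) recv 89: drop
Round 6: pos3(id95) recv 95: ELECTED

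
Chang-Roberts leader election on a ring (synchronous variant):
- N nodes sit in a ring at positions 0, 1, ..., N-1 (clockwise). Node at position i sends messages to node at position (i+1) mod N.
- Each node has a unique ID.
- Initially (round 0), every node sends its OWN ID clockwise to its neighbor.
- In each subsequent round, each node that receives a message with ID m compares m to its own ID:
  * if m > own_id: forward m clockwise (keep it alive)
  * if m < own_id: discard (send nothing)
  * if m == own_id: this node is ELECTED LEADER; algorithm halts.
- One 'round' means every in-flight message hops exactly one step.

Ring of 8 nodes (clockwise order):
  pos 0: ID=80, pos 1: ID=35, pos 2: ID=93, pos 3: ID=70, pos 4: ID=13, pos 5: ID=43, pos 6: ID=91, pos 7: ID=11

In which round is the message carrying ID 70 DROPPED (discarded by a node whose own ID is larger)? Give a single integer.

Answer: 3

Derivation:
Round 1: pos1(id35) recv 80: fwd; pos2(id93) recv 35: drop; pos3(id70) recv 93: fwd; pos4(id13) recv 70: fwd; pos5(id43) recv 13: drop; pos6(id91) recv 43: drop; pos7(id11) recv 91: fwd; pos0(id80) recv 11: drop
Round 2: pos2(id93) recv 80: drop; pos4(id13) recv 93: fwd; pos5(id43) recv 70: fwd; pos0(id80) recv 91: fwd
Round 3: pos5(id43) recv 93: fwd; pos6(id91) recv 70: drop; pos1(id35) recv 91: fwd
Round 4: pos6(id91) recv 93: fwd; pos2(id93) recv 91: drop
Round 5: pos7(id11) recv 93: fwd
Round 6: pos0(id80) recv 93: fwd
Round 7: pos1(id35) recv 93: fwd
Round 8: pos2(id93) recv 93: ELECTED
Message ID 70 originates at pos 3; dropped at pos 6 in round 3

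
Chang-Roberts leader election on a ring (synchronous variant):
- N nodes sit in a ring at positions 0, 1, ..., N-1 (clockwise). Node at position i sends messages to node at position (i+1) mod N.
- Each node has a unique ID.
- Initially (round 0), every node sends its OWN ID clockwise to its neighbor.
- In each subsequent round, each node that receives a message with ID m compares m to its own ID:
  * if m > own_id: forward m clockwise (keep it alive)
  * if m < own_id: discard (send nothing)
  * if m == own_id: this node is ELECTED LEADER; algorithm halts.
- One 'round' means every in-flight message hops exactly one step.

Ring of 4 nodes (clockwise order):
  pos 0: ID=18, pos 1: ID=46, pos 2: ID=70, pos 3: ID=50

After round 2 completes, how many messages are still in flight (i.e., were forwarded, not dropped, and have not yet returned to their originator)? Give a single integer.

Answer: 2

Derivation:
Round 1: pos1(id46) recv 18: drop; pos2(id70) recv 46: drop; pos3(id50) recv 70: fwd; pos0(id18) recv 50: fwd
Round 2: pos0(id18) recv 70: fwd; pos1(id46) recv 50: fwd
After round 2: 2 messages still in flight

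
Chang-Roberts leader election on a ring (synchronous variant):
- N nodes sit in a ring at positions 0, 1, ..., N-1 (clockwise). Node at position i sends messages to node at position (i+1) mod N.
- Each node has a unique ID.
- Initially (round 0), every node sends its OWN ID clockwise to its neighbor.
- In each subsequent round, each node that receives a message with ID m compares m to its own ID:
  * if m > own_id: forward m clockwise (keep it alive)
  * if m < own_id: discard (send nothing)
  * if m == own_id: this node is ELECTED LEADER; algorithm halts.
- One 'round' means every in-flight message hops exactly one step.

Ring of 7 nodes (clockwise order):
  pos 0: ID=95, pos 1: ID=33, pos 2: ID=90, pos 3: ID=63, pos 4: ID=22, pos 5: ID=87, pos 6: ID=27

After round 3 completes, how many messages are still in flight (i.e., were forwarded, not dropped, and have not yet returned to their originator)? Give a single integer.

Round 1: pos1(id33) recv 95: fwd; pos2(id90) recv 33: drop; pos3(id63) recv 90: fwd; pos4(id22) recv 63: fwd; pos5(id87) recv 22: drop; pos6(id27) recv 87: fwd; pos0(id95) recv 27: drop
Round 2: pos2(id90) recv 95: fwd; pos4(id22) recv 90: fwd; pos5(id87) recv 63: drop; pos0(id95) recv 87: drop
Round 3: pos3(id63) recv 95: fwd; pos5(id87) recv 90: fwd
After round 3: 2 messages still in flight

Answer: 2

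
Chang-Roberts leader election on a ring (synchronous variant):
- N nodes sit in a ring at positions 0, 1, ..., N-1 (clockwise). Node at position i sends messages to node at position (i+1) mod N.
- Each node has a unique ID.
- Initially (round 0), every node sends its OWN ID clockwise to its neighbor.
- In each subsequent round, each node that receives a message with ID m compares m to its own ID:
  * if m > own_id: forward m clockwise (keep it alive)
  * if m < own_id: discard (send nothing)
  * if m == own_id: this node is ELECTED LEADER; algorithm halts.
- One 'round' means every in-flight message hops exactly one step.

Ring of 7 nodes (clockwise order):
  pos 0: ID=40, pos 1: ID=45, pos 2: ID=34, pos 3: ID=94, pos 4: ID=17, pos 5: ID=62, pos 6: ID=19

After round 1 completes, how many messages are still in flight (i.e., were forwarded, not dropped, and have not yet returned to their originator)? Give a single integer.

Round 1: pos1(id45) recv 40: drop; pos2(id34) recv 45: fwd; pos3(id94) recv 34: drop; pos4(id17) recv 94: fwd; pos5(id62) recv 17: drop; pos6(id19) recv 62: fwd; pos0(id40) recv 19: drop
After round 1: 3 messages still in flight

Answer: 3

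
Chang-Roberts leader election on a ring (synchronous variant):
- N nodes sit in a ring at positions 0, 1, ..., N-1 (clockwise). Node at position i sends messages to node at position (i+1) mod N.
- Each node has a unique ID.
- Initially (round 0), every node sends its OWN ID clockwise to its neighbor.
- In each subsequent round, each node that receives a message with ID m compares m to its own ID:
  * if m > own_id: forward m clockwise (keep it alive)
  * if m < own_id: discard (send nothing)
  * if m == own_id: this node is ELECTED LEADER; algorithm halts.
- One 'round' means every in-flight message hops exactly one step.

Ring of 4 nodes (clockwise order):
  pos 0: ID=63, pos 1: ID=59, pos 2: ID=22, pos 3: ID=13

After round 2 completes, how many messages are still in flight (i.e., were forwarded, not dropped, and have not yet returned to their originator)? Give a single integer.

Answer: 2

Derivation:
Round 1: pos1(id59) recv 63: fwd; pos2(id22) recv 59: fwd; pos3(id13) recv 22: fwd; pos0(id63) recv 13: drop
Round 2: pos2(id22) recv 63: fwd; pos3(id13) recv 59: fwd; pos0(id63) recv 22: drop
After round 2: 2 messages still in flight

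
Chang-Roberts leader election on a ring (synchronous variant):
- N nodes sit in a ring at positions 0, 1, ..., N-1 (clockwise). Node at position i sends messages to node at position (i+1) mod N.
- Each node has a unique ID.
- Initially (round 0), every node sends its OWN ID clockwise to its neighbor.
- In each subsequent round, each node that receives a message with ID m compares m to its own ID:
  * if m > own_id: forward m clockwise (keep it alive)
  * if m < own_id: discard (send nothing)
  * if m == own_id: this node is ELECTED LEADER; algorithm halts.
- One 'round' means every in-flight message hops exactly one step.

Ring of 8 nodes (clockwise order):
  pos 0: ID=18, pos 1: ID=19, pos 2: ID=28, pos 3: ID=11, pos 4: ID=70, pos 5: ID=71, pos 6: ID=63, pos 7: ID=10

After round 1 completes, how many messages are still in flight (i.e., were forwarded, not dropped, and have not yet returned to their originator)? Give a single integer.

Round 1: pos1(id19) recv 18: drop; pos2(id28) recv 19: drop; pos3(id11) recv 28: fwd; pos4(id70) recv 11: drop; pos5(id71) recv 70: drop; pos6(id63) recv 71: fwd; pos7(id10) recv 63: fwd; pos0(id18) recv 10: drop
After round 1: 3 messages still in flight

Answer: 3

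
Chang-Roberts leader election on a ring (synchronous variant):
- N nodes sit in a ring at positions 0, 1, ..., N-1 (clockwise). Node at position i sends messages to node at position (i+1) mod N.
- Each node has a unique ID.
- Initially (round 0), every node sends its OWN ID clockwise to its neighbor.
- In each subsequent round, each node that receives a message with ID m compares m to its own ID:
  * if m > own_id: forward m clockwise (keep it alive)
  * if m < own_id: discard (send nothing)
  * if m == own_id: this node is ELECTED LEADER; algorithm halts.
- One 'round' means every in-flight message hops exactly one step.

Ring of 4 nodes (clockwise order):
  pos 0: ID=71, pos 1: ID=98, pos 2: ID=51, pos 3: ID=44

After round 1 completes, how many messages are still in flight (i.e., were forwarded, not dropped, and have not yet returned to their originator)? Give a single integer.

Answer: 2

Derivation:
Round 1: pos1(id98) recv 71: drop; pos2(id51) recv 98: fwd; pos3(id44) recv 51: fwd; pos0(id71) recv 44: drop
After round 1: 2 messages still in flight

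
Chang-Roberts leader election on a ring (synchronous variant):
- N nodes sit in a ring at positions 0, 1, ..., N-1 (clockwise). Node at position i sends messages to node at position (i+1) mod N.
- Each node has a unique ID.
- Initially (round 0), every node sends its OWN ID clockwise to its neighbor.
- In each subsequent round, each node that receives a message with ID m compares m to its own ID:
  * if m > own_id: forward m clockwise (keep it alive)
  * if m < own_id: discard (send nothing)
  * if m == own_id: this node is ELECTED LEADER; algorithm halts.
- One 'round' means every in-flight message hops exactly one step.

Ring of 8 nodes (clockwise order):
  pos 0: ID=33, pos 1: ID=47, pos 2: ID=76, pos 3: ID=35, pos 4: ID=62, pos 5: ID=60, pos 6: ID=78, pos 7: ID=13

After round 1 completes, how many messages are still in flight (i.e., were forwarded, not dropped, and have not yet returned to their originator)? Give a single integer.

Round 1: pos1(id47) recv 33: drop; pos2(id76) recv 47: drop; pos3(id35) recv 76: fwd; pos4(id62) recv 35: drop; pos5(id60) recv 62: fwd; pos6(id78) recv 60: drop; pos7(id13) recv 78: fwd; pos0(id33) recv 13: drop
After round 1: 3 messages still in flight

Answer: 3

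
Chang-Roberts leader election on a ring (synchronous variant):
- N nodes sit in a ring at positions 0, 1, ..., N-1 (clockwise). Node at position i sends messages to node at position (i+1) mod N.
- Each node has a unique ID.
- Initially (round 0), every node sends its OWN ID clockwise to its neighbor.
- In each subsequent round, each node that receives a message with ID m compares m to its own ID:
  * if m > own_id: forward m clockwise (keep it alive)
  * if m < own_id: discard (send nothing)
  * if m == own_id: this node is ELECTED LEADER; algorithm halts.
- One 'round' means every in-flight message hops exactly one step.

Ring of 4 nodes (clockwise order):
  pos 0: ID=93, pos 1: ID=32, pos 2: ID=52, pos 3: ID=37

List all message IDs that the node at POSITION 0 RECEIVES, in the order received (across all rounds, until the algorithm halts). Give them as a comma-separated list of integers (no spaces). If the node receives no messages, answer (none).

Round 1: pos1(id32) recv 93: fwd; pos2(id52) recv 32: drop; pos3(id37) recv 52: fwd; pos0(id93) recv 37: drop
Round 2: pos2(id52) recv 93: fwd; pos0(id93) recv 52: drop
Round 3: pos3(id37) recv 93: fwd
Round 4: pos0(id93) recv 93: ELECTED

Answer: 37,52,93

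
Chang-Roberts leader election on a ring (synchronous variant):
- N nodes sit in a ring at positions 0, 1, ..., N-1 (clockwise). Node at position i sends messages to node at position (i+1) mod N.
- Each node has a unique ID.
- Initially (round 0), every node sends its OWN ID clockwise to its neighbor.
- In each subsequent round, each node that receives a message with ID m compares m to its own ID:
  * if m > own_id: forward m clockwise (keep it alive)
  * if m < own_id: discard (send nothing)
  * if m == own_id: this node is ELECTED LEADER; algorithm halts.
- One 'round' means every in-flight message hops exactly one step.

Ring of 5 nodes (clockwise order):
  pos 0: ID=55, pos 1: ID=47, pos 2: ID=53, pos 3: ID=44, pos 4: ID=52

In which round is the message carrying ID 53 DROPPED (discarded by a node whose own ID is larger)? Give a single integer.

Round 1: pos1(id47) recv 55: fwd; pos2(id53) recv 47: drop; pos3(id44) recv 53: fwd; pos4(id52) recv 44: drop; pos0(id55) recv 52: drop
Round 2: pos2(id53) recv 55: fwd; pos4(id52) recv 53: fwd
Round 3: pos3(id44) recv 55: fwd; pos0(id55) recv 53: drop
Round 4: pos4(id52) recv 55: fwd
Round 5: pos0(id55) recv 55: ELECTED
Message ID 53 originates at pos 2; dropped at pos 0 in round 3

Answer: 3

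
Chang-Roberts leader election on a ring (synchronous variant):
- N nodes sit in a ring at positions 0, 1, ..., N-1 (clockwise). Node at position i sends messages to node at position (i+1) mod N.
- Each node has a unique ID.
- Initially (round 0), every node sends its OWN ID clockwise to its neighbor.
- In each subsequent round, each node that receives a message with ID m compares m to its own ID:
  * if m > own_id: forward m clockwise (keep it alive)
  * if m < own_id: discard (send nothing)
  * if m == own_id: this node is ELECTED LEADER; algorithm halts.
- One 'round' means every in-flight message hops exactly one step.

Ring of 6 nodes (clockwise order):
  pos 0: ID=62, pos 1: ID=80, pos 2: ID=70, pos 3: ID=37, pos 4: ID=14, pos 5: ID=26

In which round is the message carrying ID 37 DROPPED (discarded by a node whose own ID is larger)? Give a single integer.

Answer: 3

Derivation:
Round 1: pos1(id80) recv 62: drop; pos2(id70) recv 80: fwd; pos3(id37) recv 70: fwd; pos4(id14) recv 37: fwd; pos5(id26) recv 14: drop; pos0(id62) recv 26: drop
Round 2: pos3(id37) recv 80: fwd; pos4(id14) recv 70: fwd; pos5(id26) recv 37: fwd
Round 3: pos4(id14) recv 80: fwd; pos5(id26) recv 70: fwd; pos0(id62) recv 37: drop
Round 4: pos5(id26) recv 80: fwd; pos0(id62) recv 70: fwd
Round 5: pos0(id62) recv 80: fwd; pos1(id80) recv 70: drop
Round 6: pos1(id80) recv 80: ELECTED
Message ID 37 originates at pos 3; dropped at pos 0 in round 3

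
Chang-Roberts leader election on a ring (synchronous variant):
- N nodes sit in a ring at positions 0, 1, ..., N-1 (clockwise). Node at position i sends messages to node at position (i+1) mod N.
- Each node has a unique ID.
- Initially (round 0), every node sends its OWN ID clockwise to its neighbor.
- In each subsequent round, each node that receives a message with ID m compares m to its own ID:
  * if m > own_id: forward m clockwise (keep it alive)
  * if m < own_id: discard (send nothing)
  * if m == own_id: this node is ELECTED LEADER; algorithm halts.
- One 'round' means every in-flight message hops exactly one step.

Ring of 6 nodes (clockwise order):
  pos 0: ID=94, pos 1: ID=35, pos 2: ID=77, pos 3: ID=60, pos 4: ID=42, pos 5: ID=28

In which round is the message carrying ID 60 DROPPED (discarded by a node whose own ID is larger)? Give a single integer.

Answer: 3

Derivation:
Round 1: pos1(id35) recv 94: fwd; pos2(id77) recv 35: drop; pos3(id60) recv 77: fwd; pos4(id42) recv 60: fwd; pos5(id28) recv 42: fwd; pos0(id94) recv 28: drop
Round 2: pos2(id77) recv 94: fwd; pos4(id42) recv 77: fwd; pos5(id28) recv 60: fwd; pos0(id94) recv 42: drop
Round 3: pos3(id60) recv 94: fwd; pos5(id28) recv 77: fwd; pos0(id94) recv 60: drop
Round 4: pos4(id42) recv 94: fwd; pos0(id94) recv 77: drop
Round 5: pos5(id28) recv 94: fwd
Round 6: pos0(id94) recv 94: ELECTED
Message ID 60 originates at pos 3; dropped at pos 0 in round 3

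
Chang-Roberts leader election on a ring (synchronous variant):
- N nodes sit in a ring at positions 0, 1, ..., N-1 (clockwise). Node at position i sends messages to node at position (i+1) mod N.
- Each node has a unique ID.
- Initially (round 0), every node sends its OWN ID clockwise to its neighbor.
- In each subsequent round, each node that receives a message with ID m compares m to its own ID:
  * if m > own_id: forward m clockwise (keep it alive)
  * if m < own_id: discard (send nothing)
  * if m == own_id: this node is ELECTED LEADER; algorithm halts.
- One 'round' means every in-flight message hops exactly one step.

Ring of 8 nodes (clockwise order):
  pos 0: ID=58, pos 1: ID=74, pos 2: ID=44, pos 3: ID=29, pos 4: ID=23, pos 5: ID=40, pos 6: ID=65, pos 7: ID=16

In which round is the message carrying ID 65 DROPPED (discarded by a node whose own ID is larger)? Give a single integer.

Round 1: pos1(id74) recv 58: drop; pos2(id44) recv 74: fwd; pos3(id29) recv 44: fwd; pos4(id23) recv 29: fwd; pos5(id40) recv 23: drop; pos6(id65) recv 40: drop; pos7(id16) recv 65: fwd; pos0(id58) recv 16: drop
Round 2: pos3(id29) recv 74: fwd; pos4(id23) recv 44: fwd; pos5(id40) recv 29: drop; pos0(id58) recv 65: fwd
Round 3: pos4(id23) recv 74: fwd; pos5(id40) recv 44: fwd; pos1(id74) recv 65: drop
Round 4: pos5(id40) recv 74: fwd; pos6(id65) recv 44: drop
Round 5: pos6(id65) recv 74: fwd
Round 6: pos7(id16) recv 74: fwd
Round 7: pos0(id58) recv 74: fwd
Round 8: pos1(id74) recv 74: ELECTED
Message ID 65 originates at pos 6; dropped at pos 1 in round 3

Answer: 3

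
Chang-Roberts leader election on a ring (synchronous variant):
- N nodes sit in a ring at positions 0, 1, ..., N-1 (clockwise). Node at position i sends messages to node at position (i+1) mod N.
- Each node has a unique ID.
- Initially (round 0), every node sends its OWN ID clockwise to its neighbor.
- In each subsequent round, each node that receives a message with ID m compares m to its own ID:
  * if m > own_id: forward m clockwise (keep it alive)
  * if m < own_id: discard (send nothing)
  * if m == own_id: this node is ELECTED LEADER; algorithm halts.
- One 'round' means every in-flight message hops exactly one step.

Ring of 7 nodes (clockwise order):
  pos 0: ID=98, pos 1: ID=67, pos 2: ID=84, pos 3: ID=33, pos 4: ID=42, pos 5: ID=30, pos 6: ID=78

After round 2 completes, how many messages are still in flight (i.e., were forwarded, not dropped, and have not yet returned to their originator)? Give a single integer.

Round 1: pos1(id67) recv 98: fwd; pos2(id84) recv 67: drop; pos3(id33) recv 84: fwd; pos4(id42) recv 33: drop; pos5(id30) recv 42: fwd; pos6(id78) recv 30: drop; pos0(id98) recv 78: drop
Round 2: pos2(id84) recv 98: fwd; pos4(id42) recv 84: fwd; pos6(id78) recv 42: drop
After round 2: 2 messages still in flight

Answer: 2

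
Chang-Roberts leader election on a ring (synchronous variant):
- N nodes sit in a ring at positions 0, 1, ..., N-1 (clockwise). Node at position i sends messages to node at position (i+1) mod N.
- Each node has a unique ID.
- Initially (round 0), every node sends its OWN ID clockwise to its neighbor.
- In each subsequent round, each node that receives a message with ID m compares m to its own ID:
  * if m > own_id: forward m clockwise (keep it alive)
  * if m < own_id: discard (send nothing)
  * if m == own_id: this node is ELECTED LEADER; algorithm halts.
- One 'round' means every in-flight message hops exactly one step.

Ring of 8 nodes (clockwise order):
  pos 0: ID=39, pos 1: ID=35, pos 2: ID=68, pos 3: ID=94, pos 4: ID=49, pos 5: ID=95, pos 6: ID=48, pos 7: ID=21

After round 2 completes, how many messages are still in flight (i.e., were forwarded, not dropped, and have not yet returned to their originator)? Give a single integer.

Round 1: pos1(id35) recv 39: fwd; pos2(id68) recv 35: drop; pos3(id94) recv 68: drop; pos4(id49) recv 94: fwd; pos5(id95) recv 49: drop; pos6(id48) recv 95: fwd; pos7(id21) recv 48: fwd; pos0(id39) recv 21: drop
Round 2: pos2(id68) recv 39: drop; pos5(id95) recv 94: drop; pos7(id21) recv 95: fwd; pos0(id39) recv 48: fwd
After round 2: 2 messages still in flight

Answer: 2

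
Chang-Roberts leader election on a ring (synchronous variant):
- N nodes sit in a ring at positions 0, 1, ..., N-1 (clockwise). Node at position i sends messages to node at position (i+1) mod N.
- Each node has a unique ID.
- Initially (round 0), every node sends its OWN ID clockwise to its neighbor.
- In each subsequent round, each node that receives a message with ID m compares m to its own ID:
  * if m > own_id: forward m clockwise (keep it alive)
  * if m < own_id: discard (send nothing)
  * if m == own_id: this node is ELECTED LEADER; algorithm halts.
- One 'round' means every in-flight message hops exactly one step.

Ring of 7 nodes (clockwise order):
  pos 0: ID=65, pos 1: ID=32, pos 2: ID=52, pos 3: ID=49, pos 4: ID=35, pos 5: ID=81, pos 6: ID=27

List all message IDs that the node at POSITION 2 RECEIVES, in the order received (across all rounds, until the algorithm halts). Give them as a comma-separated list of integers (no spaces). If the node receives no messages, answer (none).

Round 1: pos1(id32) recv 65: fwd; pos2(id52) recv 32: drop; pos3(id49) recv 52: fwd; pos4(id35) recv 49: fwd; pos5(id81) recv 35: drop; pos6(id27) recv 81: fwd; pos0(id65) recv 27: drop
Round 2: pos2(id52) recv 65: fwd; pos4(id35) recv 52: fwd; pos5(id81) recv 49: drop; pos0(id65) recv 81: fwd
Round 3: pos3(id49) recv 65: fwd; pos5(id81) recv 52: drop; pos1(id32) recv 81: fwd
Round 4: pos4(id35) recv 65: fwd; pos2(id52) recv 81: fwd
Round 5: pos5(id81) recv 65: drop; pos3(id49) recv 81: fwd
Round 6: pos4(id35) recv 81: fwd
Round 7: pos5(id81) recv 81: ELECTED

Answer: 32,65,81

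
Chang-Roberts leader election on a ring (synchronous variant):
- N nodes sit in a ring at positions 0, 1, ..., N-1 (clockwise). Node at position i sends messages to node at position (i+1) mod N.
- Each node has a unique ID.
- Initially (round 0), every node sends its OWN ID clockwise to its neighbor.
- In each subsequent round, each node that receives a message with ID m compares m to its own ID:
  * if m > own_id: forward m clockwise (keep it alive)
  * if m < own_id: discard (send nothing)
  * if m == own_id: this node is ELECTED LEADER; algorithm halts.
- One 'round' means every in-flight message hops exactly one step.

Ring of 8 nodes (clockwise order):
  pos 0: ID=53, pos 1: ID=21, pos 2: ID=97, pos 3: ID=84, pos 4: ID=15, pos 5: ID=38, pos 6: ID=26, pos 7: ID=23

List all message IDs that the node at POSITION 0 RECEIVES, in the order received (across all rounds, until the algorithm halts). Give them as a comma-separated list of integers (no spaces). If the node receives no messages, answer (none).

Answer: 23,26,38,84,97

Derivation:
Round 1: pos1(id21) recv 53: fwd; pos2(id97) recv 21: drop; pos3(id84) recv 97: fwd; pos4(id15) recv 84: fwd; pos5(id38) recv 15: drop; pos6(id26) recv 38: fwd; pos7(id23) recv 26: fwd; pos0(id53) recv 23: drop
Round 2: pos2(id97) recv 53: drop; pos4(id15) recv 97: fwd; pos5(id38) recv 84: fwd; pos7(id23) recv 38: fwd; pos0(id53) recv 26: drop
Round 3: pos5(id38) recv 97: fwd; pos6(id26) recv 84: fwd; pos0(id53) recv 38: drop
Round 4: pos6(id26) recv 97: fwd; pos7(id23) recv 84: fwd
Round 5: pos7(id23) recv 97: fwd; pos0(id53) recv 84: fwd
Round 6: pos0(id53) recv 97: fwd; pos1(id21) recv 84: fwd
Round 7: pos1(id21) recv 97: fwd; pos2(id97) recv 84: drop
Round 8: pos2(id97) recv 97: ELECTED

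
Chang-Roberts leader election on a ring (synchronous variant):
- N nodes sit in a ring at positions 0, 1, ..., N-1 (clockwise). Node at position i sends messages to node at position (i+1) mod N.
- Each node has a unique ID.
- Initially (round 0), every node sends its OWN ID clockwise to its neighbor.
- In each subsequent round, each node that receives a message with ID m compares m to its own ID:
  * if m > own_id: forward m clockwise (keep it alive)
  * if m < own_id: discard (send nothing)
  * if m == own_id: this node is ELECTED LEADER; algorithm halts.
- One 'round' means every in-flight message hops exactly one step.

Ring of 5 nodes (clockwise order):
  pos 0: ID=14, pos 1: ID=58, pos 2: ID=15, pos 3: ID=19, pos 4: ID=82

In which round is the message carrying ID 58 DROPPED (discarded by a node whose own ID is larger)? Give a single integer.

Round 1: pos1(id58) recv 14: drop; pos2(id15) recv 58: fwd; pos3(id19) recv 15: drop; pos4(id82) recv 19: drop; pos0(id14) recv 82: fwd
Round 2: pos3(id19) recv 58: fwd; pos1(id58) recv 82: fwd
Round 3: pos4(id82) recv 58: drop; pos2(id15) recv 82: fwd
Round 4: pos3(id19) recv 82: fwd
Round 5: pos4(id82) recv 82: ELECTED
Message ID 58 originates at pos 1; dropped at pos 4 in round 3

Answer: 3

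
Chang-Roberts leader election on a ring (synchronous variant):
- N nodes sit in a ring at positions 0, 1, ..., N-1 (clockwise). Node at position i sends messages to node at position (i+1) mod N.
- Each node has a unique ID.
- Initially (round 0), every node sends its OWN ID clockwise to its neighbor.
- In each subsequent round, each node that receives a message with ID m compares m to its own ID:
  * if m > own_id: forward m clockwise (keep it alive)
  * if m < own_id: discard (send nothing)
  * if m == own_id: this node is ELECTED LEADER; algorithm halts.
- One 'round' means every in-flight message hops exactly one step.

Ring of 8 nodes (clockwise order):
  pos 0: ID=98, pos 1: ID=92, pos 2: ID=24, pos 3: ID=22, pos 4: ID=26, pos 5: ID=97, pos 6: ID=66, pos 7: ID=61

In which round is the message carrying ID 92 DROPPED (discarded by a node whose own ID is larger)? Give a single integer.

Answer: 4

Derivation:
Round 1: pos1(id92) recv 98: fwd; pos2(id24) recv 92: fwd; pos3(id22) recv 24: fwd; pos4(id26) recv 22: drop; pos5(id97) recv 26: drop; pos6(id66) recv 97: fwd; pos7(id61) recv 66: fwd; pos0(id98) recv 61: drop
Round 2: pos2(id24) recv 98: fwd; pos3(id22) recv 92: fwd; pos4(id26) recv 24: drop; pos7(id61) recv 97: fwd; pos0(id98) recv 66: drop
Round 3: pos3(id22) recv 98: fwd; pos4(id26) recv 92: fwd; pos0(id98) recv 97: drop
Round 4: pos4(id26) recv 98: fwd; pos5(id97) recv 92: drop
Round 5: pos5(id97) recv 98: fwd
Round 6: pos6(id66) recv 98: fwd
Round 7: pos7(id61) recv 98: fwd
Round 8: pos0(id98) recv 98: ELECTED
Message ID 92 originates at pos 1; dropped at pos 5 in round 4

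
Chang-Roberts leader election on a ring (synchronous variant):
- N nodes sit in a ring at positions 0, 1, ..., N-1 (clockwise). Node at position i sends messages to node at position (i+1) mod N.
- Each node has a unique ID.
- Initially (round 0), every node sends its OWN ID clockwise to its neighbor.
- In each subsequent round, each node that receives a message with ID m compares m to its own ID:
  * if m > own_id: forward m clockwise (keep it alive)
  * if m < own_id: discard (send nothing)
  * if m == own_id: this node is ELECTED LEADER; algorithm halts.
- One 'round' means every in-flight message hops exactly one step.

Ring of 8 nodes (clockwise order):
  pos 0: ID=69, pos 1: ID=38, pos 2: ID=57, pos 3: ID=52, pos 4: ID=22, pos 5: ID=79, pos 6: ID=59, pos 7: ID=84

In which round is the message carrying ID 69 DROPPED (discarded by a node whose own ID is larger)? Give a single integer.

Round 1: pos1(id38) recv 69: fwd; pos2(id57) recv 38: drop; pos3(id52) recv 57: fwd; pos4(id22) recv 52: fwd; pos5(id79) recv 22: drop; pos6(id59) recv 79: fwd; pos7(id84) recv 59: drop; pos0(id69) recv 84: fwd
Round 2: pos2(id57) recv 69: fwd; pos4(id22) recv 57: fwd; pos5(id79) recv 52: drop; pos7(id84) recv 79: drop; pos1(id38) recv 84: fwd
Round 3: pos3(id52) recv 69: fwd; pos5(id79) recv 57: drop; pos2(id57) recv 84: fwd
Round 4: pos4(id22) recv 69: fwd; pos3(id52) recv 84: fwd
Round 5: pos5(id79) recv 69: drop; pos4(id22) recv 84: fwd
Round 6: pos5(id79) recv 84: fwd
Round 7: pos6(id59) recv 84: fwd
Round 8: pos7(id84) recv 84: ELECTED
Message ID 69 originates at pos 0; dropped at pos 5 in round 5

Answer: 5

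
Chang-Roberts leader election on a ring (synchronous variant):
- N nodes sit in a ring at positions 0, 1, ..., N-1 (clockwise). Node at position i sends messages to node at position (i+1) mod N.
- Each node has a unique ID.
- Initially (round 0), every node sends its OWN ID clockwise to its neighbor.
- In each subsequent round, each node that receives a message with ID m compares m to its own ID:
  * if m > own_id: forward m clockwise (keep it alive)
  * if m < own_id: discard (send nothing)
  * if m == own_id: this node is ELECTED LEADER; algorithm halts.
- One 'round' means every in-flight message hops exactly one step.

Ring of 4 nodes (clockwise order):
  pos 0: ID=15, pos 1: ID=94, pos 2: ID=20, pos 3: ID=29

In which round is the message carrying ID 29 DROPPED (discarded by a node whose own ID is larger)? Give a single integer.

Round 1: pos1(id94) recv 15: drop; pos2(id20) recv 94: fwd; pos3(id29) recv 20: drop; pos0(id15) recv 29: fwd
Round 2: pos3(id29) recv 94: fwd; pos1(id94) recv 29: drop
Round 3: pos0(id15) recv 94: fwd
Round 4: pos1(id94) recv 94: ELECTED
Message ID 29 originates at pos 3; dropped at pos 1 in round 2

Answer: 2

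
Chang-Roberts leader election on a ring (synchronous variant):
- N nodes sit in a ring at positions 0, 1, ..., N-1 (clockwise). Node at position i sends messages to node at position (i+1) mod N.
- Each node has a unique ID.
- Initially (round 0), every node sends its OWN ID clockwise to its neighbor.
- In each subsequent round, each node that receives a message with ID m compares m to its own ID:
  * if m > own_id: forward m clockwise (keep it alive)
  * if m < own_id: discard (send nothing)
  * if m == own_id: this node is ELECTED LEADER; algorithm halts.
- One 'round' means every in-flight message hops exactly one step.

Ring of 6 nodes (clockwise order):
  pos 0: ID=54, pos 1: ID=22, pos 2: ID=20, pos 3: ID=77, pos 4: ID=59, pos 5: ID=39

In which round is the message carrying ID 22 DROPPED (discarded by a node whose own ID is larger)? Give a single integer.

Round 1: pos1(id22) recv 54: fwd; pos2(id20) recv 22: fwd; pos3(id77) recv 20: drop; pos4(id59) recv 77: fwd; pos5(id39) recv 59: fwd; pos0(id54) recv 39: drop
Round 2: pos2(id20) recv 54: fwd; pos3(id77) recv 22: drop; pos5(id39) recv 77: fwd; pos0(id54) recv 59: fwd
Round 3: pos3(id77) recv 54: drop; pos0(id54) recv 77: fwd; pos1(id22) recv 59: fwd
Round 4: pos1(id22) recv 77: fwd; pos2(id20) recv 59: fwd
Round 5: pos2(id20) recv 77: fwd; pos3(id77) recv 59: drop
Round 6: pos3(id77) recv 77: ELECTED
Message ID 22 originates at pos 1; dropped at pos 3 in round 2

Answer: 2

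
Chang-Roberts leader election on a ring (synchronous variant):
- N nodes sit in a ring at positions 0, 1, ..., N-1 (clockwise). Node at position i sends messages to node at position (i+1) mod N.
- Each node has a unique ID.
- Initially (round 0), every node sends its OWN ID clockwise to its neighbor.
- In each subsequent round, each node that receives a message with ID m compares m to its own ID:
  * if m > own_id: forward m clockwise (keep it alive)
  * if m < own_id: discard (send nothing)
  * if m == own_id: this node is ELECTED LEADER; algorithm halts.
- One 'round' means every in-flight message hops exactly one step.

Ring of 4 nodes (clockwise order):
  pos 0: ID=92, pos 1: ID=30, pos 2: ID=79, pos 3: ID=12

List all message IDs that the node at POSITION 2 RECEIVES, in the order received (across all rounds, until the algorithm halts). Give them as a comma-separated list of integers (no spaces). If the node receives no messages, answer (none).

Round 1: pos1(id30) recv 92: fwd; pos2(id79) recv 30: drop; pos3(id12) recv 79: fwd; pos0(id92) recv 12: drop
Round 2: pos2(id79) recv 92: fwd; pos0(id92) recv 79: drop
Round 3: pos3(id12) recv 92: fwd
Round 4: pos0(id92) recv 92: ELECTED

Answer: 30,92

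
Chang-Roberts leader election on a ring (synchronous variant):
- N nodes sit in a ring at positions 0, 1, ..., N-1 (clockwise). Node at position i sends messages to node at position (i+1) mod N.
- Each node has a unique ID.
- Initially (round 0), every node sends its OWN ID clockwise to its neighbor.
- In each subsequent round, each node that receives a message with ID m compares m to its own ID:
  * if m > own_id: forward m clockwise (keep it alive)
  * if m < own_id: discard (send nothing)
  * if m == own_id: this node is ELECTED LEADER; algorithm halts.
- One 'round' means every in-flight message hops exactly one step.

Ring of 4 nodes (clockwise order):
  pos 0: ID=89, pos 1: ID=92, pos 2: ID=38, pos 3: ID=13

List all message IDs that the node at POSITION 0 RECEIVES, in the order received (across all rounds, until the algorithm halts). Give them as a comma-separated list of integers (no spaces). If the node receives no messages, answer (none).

Round 1: pos1(id92) recv 89: drop; pos2(id38) recv 92: fwd; pos3(id13) recv 38: fwd; pos0(id89) recv 13: drop
Round 2: pos3(id13) recv 92: fwd; pos0(id89) recv 38: drop
Round 3: pos0(id89) recv 92: fwd
Round 4: pos1(id92) recv 92: ELECTED

Answer: 13,38,92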